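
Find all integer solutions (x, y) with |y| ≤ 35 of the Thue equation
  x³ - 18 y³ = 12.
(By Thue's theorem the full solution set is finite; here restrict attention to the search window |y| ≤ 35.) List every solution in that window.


The equation is x³ - 18y³ = 12. For fixed y, x³ = 18·y³ + 12, so a solution requires the RHS to be a perfect cube.
Strategy: iterate y from -35 to 35, compute RHS = 18·y³ + 12, and check whether it is a (positive or negative) perfect cube.
Check small values of y:
  y = 0: RHS = 12 is not a perfect cube.
  y = 1: RHS = 30 is not a perfect cube.
  y = -1: RHS = -6 is not a perfect cube.
  y = 2: RHS = 156 is not a perfect cube.
  y = -2: RHS = -132 is not a perfect cube.
  y = 3: RHS = 498 is not a perfect cube.
  y = -3: RHS = -474 is not a perfect cube.
Continuing the search up to |y| = 35 finds no solutions either.
No (x, y) in the scanned range satisfies the equation.

No integer solutions with |y| ≤ 35.


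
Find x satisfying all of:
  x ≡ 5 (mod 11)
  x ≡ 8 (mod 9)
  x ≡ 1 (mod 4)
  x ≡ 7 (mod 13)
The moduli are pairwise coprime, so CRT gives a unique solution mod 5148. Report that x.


Product of moduli M = 11 · 9 · 4 · 13 = 5148.
Merge one congruence at a time:
  Start: x ≡ 5 (mod 11).
  Combine with x ≡ 8 (mod 9); new modulus lcm = 99.
    Write x = 5 + 11·t and substitute into x ≡ 8 (mod 9): 11·t ≡ 8 − 5 = 3 (mod 9).
    Reduce coefficients mod 9: 2·t ≡ 3 (mod 9).
    The inverse of 2 mod 9 is 5 (since 2·5 = 10 = 1·9 + 1), so t ≡ 5·3 = 15 ≡ 6 (mod 9).
    Then x = 5 + 11·6 = 71, valid modulo lcm(11, 9) = 99: x ≡ 71 (mod 99).
  Combine with x ≡ 1 (mod 4); new modulus lcm = 396.
    Write x = 71 + 99·t and substitute into x ≡ 1 (mod 4): 99·t ≡ 1 − 71 = -70 (mod 4).
    Reduce coefficients mod 4: 3·t ≡ 2 (mod 4).
    The inverse of 3 mod 4 is 3 (since 3·3 = 9 = 2·4 + 1), so t ≡ 3·2 = 6 ≡ 2 (mod 4).
    Then x = 71 + 99·2 = 269, valid modulo lcm(99, 4) = 396: x ≡ 269 (mod 396).
  Combine with x ≡ 7 (mod 13); new modulus lcm = 5148.
    Write x = 269 + 396·t and substitute into x ≡ 7 (mod 13): 396·t ≡ 7 − 269 = -262 (mod 13).
    Reduce coefficients mod 13: 6·t ≡ 11 (mod 13).
    The inverse of 6 mod 13 is 11 (since 6·11 = 66 = 5·13 + 1), so t ≡ 11·11 = 121 ≡ 4 (mod 13).
    Then x = 269 + 396·4 = 1853, valid modulo lcm(396, 13) = 5148: x ≡ 1853 (mod 5148).
Verify against each original: 1853 mod 11 = 5, 1853 mod 9 = 8, 1853 mod 4 = 1, 1853 mod 13 = 7.

x ≡ 1853 (mod 5148).


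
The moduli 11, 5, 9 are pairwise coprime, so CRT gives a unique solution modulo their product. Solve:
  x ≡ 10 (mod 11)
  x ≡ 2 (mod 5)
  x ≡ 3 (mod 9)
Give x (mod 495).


Moduli 11, 5, 9 are pairwise coprime; by CRT there is a unique solution modulo M = 11 · 5 · 9 = 495.
Solve pairwise, accumulating the modulus:
  Start with x ≡ 10 (mod 11).
  Combine with x ≡ 2 (mod 5): since gcd(11, 5) = 1, we get a unique residue mod 55.
    Write x = 10 + 11·t and substitute into x ≡ 2 (mod 5): 11·t ≡ 2 − 10 = -8 (mod 5).
    Reduce coefficients mod 5: 1·t ≡ 2 (mod 5).
    So t ≡ 2 (mod 5).
    Then x = 10 + 11·2 = 32, valid modulo lcm(11, 5) = 55: x ≡ 32 (mod 55).
  Combine with x ≡ 3 (mod 9): since gcd(55, 9) = 1, we get a unique residue mod 495.
    Write x = 32 + 55·t and substitute into x ≡ 3 (mod 9): 55·t ≡ 3 − 32 = -29 (mod 9).
    Reduce coefficients mod 9: 1·t ≡ 7 (mod 9).
    So t ≡ 7 (mod 9).
    Then x = 32 + 55·7 = 417, valid modulo lcm(55, 9) = 495: x ≡ 417 (mod 495).
Verify: 417 mod 11 = 10 ✓, 417 mod 5 = 2 ✓, 417 mod 9 = 3 ✓.

x ≡ 417 (mod 495).


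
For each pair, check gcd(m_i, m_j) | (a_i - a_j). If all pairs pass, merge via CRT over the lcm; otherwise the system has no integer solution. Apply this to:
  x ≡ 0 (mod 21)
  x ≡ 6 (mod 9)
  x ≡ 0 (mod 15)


Moduli 21, 9, 15 are not pairwise coprime, so CRT works modulo lcm(m_i) when all pairwise compatibility conditions hold.
Pairwise compatibility: gcd(m_i, m_j) must divide a_i - a_j for every pair.
Merge one congruence at a time:
  Start: x ≡ 0 (mod 21).
  Combine with x ≡ 6 (mod 9): gcd(21, 9) = 3; 6 - 0 = 6, which IS divisible by 3, so compatible.
    Write x = 0 + 21·t and substitute into x ≡ 6 (mod 9): 21·t ≡ 6 − 0 = 6 (mod 9).
    Divide the congruence (and modulus) by g = 3: 7·t ≡ 2 (mod 3).
    Reduce coefficients mod 3: 1·t ≡ 2 (mod 3).
    So t ≡ 2 (mod 3).
    Then x = 0 + 21·2 = 42, valid modulo lcm(21, 9) = 63: x ≡ 42 (mod 63).
  Combine with x ≡ 0 (mod 15): gcd(63, 15) = 3; 0 - 42 = -42, which IS divisible by 3, so compatible.
    Write x = 42 + 63·t and substitute into x ≡ 0 (mod 15): 63·t ≡ 0 − 42 = -42 (mod 15).
    Divide the congruence (and modulus) by g = 3: 21·t ≡ -14 (mod 5).
    Reduce coefficients mod 5: 1·t ≡ 1 (mod 5).
    So t ≡ 1 (mod 5).
    Then x = 42 + 63·1 = 105, valid modulo lcm(63, 15) = 315: x ≡ 105 (mod 315).
Verify: 105 mod 21 = 0, 105 mod 9 = 6, 105 mod 15 = 0.

x ≡ 105 (mod 315).


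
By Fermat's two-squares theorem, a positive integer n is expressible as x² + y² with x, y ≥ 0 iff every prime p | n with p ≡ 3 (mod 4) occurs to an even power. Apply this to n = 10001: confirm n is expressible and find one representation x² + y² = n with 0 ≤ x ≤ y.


Step 1: Factor n = 10001 = 73 · 137.
Step 2: Check the mod-4 condition on each prime factor: 73 ≡ 1 (mod 4), exponent 1; 137 ≡ 1 (mod 4), exponent 1.
All primes ≡ 3 (mod 4) appear to even exponent (or don't appear), so by the two-squares theorem n IS expressible as a sum of two squares.
Step 3: Build a representation. Here n = 73 · 137 is a product of primes ≡ 1 (mod 4). Each prime p ≡ 1 (mod 4) is itself a sum of two squares; find a² by testing p − a² for a perfect square:
  73: 73 − 1² = 72, 73 − 2² = 69, 73 − 3² = 64 = 8² ⇒ 73 = 3² + 8².
  137: 137 − 1² = 136, 137 − 2² = 133, 137 − 3² = 128, 137 − 4² = 121 = 11² ⇒ 137 = 4² + 11².
  Combine using the Brahmagupta–Fibonacci identity (a² + b²)(c² + d²) = (ac − bd)² + (ad + bc)² = (ac + bd)² + (ad − bc)²:
  73 · 137 = 10001: from (3² + 8²)(4² + 11²), take (3·4 − 8·11, 3·11 + 8·4) = (12 − 88, 33 + 32) = (-76, 65); dropping signs (only squares matter) gives (76, 65); check 76² + 65² = 5776 + 4225 = 10001 ✓.
Step 4: Order so x ≤ y and verify: 65² + 76² = 4225 + 5776 = 10001 = n. ✓

n = 10001 = 65² + 76² (one valid representation with x ≤ y).


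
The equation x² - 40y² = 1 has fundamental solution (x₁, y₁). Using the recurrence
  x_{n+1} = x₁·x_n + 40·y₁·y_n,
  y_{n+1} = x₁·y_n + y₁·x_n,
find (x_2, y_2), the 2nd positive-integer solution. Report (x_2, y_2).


Step 1: Find the fundamental solution (x₁, y₁) of x² - 40y² = 1.
  Expand √40 as a continued fraction. a₀ = ⌊√40⌋ = 6; iterate m_{k+1} = d_k·a_k − m_k, d_{k+1} = (40 − m_{k+1}²)/d_k, a_{k+1} = ⌊(a₀ + m_{k+1})/d_{k+1}⌋ (starting m₀ = 0, d₀ = 1), with convergents p_k = a_k·p_{k-1} + p_{k-2}, q_k = a_k·q_{k-1} + q_{k-2} (p₋₁ = 1, q₋₁ = 0):
  k = 0: a₀ = 6; p₀/q₀ = 6/1; p₀² − 40·q₀² = 36 − 40 = -4.
  k = 1: m = 6, d = 4, a = ⌊(6 + 6)/4⌋ = 3; p/q = (3·6 + 1)/(3·1 + 0) = 19/3; p² − 40·q² = 361 − 360 = 1.
  The first convergent with p² − 40·q² = 1 gives the fundamental solution (x₁, y₁) = (19, 3).
Step 2: Apply the recurrence (x_{n+1}, y_{n+1}) = (x₁x_n + 40y₁y_n, x₁y_n + y₁x_n) repeatedly.
  From (x_1, y_1) = (19, 3): x_2 = 19·19 + 40·3·3 = 721; y_2 = 19·3 + 3·19 = 114.
Step 3: Verify x_2² - 40·y_2² = 519841 - 519840 = 1 (should be 1). ✓

(x_1, y_1) = (19, 3); (x_2, y_2) = (721, 114).


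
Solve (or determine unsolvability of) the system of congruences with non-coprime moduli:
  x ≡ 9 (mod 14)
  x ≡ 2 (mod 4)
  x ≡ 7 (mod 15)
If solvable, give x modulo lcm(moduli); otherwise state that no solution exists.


Moduli 14, 4, 15 are not pairwise coprime, so CRT works modulo lcm(m_i) when all pairwise compatibility conditions hold.
Pairwise compatibility: gcd(m_i, m_j) must divide a_i - a_j for every pair.
Merge one congruence at a time:
  Start: x ≡ 9 (mod 14).
  Combine with x ≡ 2 (mod 4): gcd(14, 4) = 2, and 2 - 9 = -7 is NOT divisible by 2.
    ⇒ system is inconsistent (no integer solution).

No solution (the system is inconsistent).


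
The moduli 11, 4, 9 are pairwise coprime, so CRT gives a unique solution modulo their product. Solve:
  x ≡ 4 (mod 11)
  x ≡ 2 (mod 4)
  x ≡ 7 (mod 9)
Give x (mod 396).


Moduli 11, 4, 9 are pairwise coprime; by CRT there is a unique solution modulo M = 11 · 4 · 9 = 396.
Solve pairwise, accumulating the modulus:
  Start with x ≡ 4 (mod 11).
  Combine with x ≡ 2 (mod 4): since gcd(11, 4) = 1, we get a unique residue mod 44.
    Write x = 4 + 11·t and substitute into x ≡ 2 (mod 4): 11·t ≡ 2 − 4 = -2 (mod 4).
    Reduce coefficients mod 4: 3·t ≡ 2 (mod 4).
    The inverse of 3 mod 4 is 3 (since 3·3 = 9 = 2·4 + 1), so t ≡ 3·2 = 6 ≡ 2 (mod 4).
    Then x = 4 + 11·2 = 26, valid modulo lcm(11, 4) = 44: x ≡ 26 (mod 44).
  Combine with x ≡ 7 (mod 9): since gcd(44, 9) = 1, we get a unique residue mod 396.
    Write x = 26 + 44·t and substitute into x ≡ 7 (mod 9): 44·t ≡ 7 − 26 = -19 (mod 9).
    Reduce coefficients mod 9: 8·t ≡ 8 (mod 9).
    The inverse of 8 mod 9 is 8 (since 8·8 = 64 = 7·9 + 1), so t ≡ 8·8 = 64 ≡ 1 (mod 9).
    Then x = 26 + 44·1 = 70, valid modulo lcm(44, 9) = 396: x ≡ 70 (mod 396).
Verify: 70 mod 11 = 4 ✓, 70 mod 4 = 2 ✓, 70 mod 9 = 7 ✓.

x ≡ 70 (mod 396).


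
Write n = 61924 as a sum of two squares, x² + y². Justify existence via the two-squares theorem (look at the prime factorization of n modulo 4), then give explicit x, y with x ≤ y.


Step 1: Factor n = 61924 = 2^2 · 113 · 137.
Step 2: Check the mod-4 condition on each prime factor: 2 = 2 (special); 113 ≡ 1 (mod 4), exponent 1; 137 ≡ 1 (mod 4), exponent 1.
All primes ≡ 3 (mod 4) appear to even exponent (or don't appear), so by the two-squares theorem n IS expressible as a sum of two squares.
Step 3: Build a representation. Group n = k² · m with k = 2 and m = 113 · 137 = 15481 (a product of primes ≡ 1 (mod 4)); a representation of m scales to one of n via (k·x)² + (k·y)² = k²(x² + y²). Each prime p ≡ 1 (mod 4) is itself a sum of two squares; find a² by testing p − a² for a perfect square:
  113: 113 − 1² = 112, 113 − 2² = 109, 113 − 3² = 104, 113 − 4² = 97, 113 − 5² = 88, 113 − 6² = 77, 113 − 7² = 64 = 8² ⇒ 113 = 7² + 8².
  137: 137 − 1² = 136, 137 − 2² = 133, 137 − 3² = 128, 137 − 4² = 121 = 11² ⇒ 137 = 4² + 11².
  Combine using the Brahmagupta–Fibonacci identity (a² + b²)(c² + d²) = (ac − bd)² + (ad + bc)² = (ac + bd)² + (ad − bc)²:
  113 · 137 = 15481: from (7² + 8²)(4² + 11²), take (7·4 − 8·11, 7·11 + 8·4) = (28 − 88, 77 + 32) = (-60, 109); dropping signs (only squares matter) gives (60, 109); check 60² + 109² = 3600 + 11881 = 15481 ✓.
  Scale by k = 2: (2·60, 2·109) = (120, 218).
Step 4: Order so x ≤ y and verify: 120² + 218² = 14400 + 47524 = 61924 = n. ✓

n = 61924 = 120² + 218² (one valid representation with x ≤ y).


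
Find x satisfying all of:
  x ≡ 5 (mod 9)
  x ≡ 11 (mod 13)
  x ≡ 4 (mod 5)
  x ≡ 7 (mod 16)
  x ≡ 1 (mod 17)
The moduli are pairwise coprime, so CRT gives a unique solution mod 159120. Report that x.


Product of moduli M = 9 · 13 · 5 · 16 · 17 = 159120.
Merge one congruence at a time:
  Start: x ≡ 5 (mod 9).
  Combine with x ≡ 11 (mod 13); new modulus lcm = 117.
    Write x = 5 + 9·t and substitute into x ≡ 11 (mod 13): 9·t ≡ 11 − 5 = 6 (mod 13).
    The inverse of 9 mod 13 is 3 (since 9·3 = 27 = 2·13 + 1), so t ≡ 3·6 = 18 ≡ 5 (mod 13).
    Then x = 5 + 9·5 = 50, valid modulo lcm(9, 13) = 117: x ≡ 50 (mod 117).
  Combine with x ≡ 4 (mod 5); new modulus lcm = 585.
    Write x = 50 + 117·t and substitute into x ≡ 4 (mod 5): 117·t ≡ 4 − 50 = -46 (mod 5).
    Reduce coefficients mod 5: 2·t ≡ 4 (mod 5).
    The inverse of 2 mod 5 is 3 (since 2·3 = 6 = 1·5 + 1), so t ≡ 3·4 = 12 ≡ 2 (mod 5).
    Then x = 50 + 117·2 = 284, valid modulo lcm(117, 5) = 585: x ≡ 284 (mod 585).
  Combine with x ≡ 7 (mod 16); new modulus lcm = 9360.
    Write x = 284 + 585·t and substitute into x ≡ 7 (mod 16): 585·t ≡ 7 − 284 = -277 (mod 16).
    Reduce coefficients mod 16: 9·t ≡ 11 (mod 16).
    The inverse of 9 mod 16 is 9 (since 9·9 = 81 = 5·16 + 1), so t ≡ 9·11 = 99 ≡ 3 (mod 16).
    Then x = 284 + 585·3 = 2039, valid modulo lcm(585, 16) = 9360: x ≡ 2039 (mod 9360).
  Combine with x ≡ 1 (mod 17); new modulus lcm = 159120.
    Write x = 2039 + 9360·t and substitute into x ≡ 1 (mod 17): 9360·t ≡ 1 − 2039 = -2038 (mod 17).
    Reduce coefficients mod 17: 10·t ≡ 2 (mod 17).
    The inverse of 10 mod 17 is 12 (since 10·12 = 120 = 7·17 + 1), so t ≡ 12·2 = 24 ≡ 7 (mod 17).
    Then x = 2039 + 9360·7 = 67559, valid modulo lcm(9360, 17) = 159120: x ≡ 67559 (mod 159120).
Verify against each original: 67559 mod 9 = 5, 67559 mod 13 = 11, 67559 mod 5 = 4, 67559 mod 16 = 7, 67559 mod 17 = 1.

x ≡ 67559 (mod 159120).


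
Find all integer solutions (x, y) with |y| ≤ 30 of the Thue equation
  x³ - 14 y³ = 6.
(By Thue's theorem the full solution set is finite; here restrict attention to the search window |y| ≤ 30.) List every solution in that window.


The equation is x³ - 14y³ = 6. For fixed y, x³ = 14·y³ + 6, so a solution requires the RHS to be a perfect cube.
Strategy: iterate y from -30 to 30, compute RHS = 14·y³ + 6, and check whether it is a (positive or negative) perfect cube.
Check small values of y:
  y = 0: RHS = 6 is not a perfect cube.
  y = 1: RHS = 20 is not a perfect cube.
  y = -1: RHS = -8 = (-2)³ ⇒ x = -2 works.
  y = 2: RHS = 118 is not a perfect cube.
  y = -2: RHS = -106 is not a perfect cube.
  y = 3: RHS = 384 is not a perfect cube.
  y = -3: RHS = -372 is not a perfect cube.
Continuing the search up to |y| = 30 finds no further solutions beyond those listed.
Collected solutions: (-2, -1).

Solutions (with |y| ≤ 30): (-2, -1).


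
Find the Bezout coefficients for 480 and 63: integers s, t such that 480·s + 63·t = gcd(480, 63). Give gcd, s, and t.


Euclidean algorithm on (480, 63) — divide until remainder is 0:
  480 = 7 · 63 + 39
  63 = 1 · 39 + 24
  39 = 1 · 24 + 15
  24 = 1 · 15 + 9
  15 = 1 · 9 + 6
  9 = 1 · 6 + 3
  6 = 2 · 3 + 0
gcd(480, 63) = 3.
Track Bezout coefficients alongside the remainders: start with r₀ = 480 = a·1 + b·0 (s = 1, t = 0) and r₁ = 63 = a·0 + b·1 (s = 0, t = 1); each new remainder r_{k+1} = r_{k-1} − q_k·r_k inherits s_{k+1} = s_{k-1} − q_k·s_k, t_{k+1} = t_{k-1} − q_k·t_k, so r_k = a·s_k + b·t_k at every step:
  q = 7: r = 39, s = 1 − 7·0 = 1, t = 0 − 7·1 = -7  (check: 480·1 + 63·(-7) = 39)
  q = 1: r = 24, s = 0 − 1·1 = -1, t = 1 − 1·(-7) = 8  (check: 480·(-1) + 63·8 = 24)
  q = 1: r = 15, s = 1 − 1·(-1) = 2, t = -7 − 1·8 = -15  (check: 480·2 + 63·(-15) = 15)
  q = 1: r = 9, s = -1 − 1·2 = -3, t = 8 − 1·(-15) = 23  (check: 480·(-3) + 63·23 = 9)
  q = 1: r = 6, s = 2 − 1·(-3) = 5, t = -15 − 1·23 = -38  (check: 480·5 + 63·(-38) = 6)
  q = 1: r = 3, s = -3 − 1·5 = -8, t = 23 − 1·(-38) = 61  (check: 480·(-8) + 63·61 = 3)
The row with r = 3 (the gcd) gives the Bezout coefficients s = -8, t = 61.
Result: 480 · (-8) + 63 · (61) = 3.

gcd(480, 63) = 3; s = -8, t = 61 (check: 480·(-8) + 63·61 = 3).


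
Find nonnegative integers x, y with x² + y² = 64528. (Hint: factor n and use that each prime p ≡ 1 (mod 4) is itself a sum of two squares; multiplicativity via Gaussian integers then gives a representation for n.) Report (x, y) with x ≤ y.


Step 1: Factor n = 64528 = 2^4 · 37 · 109.
Step 2: Check the mod-4 condition on each prime factor: 2 = 2 (special); 37 ≡ 1 (mod 4), exponent 1; 109 ≡ 1 (mod 4), exponent 1.
All primes ≡ 3 (mod 4) appear to even exponent (or don't appear), so by the two-squares theorem n IS expressible as a sum of two squares.
Step 3: Build a representation. Group n = k² · m with k = 4 and m = 37 · 109 = 4033 (a product of primes ≡ 1 (mod 4)); a representation of m scales to one of n via (k·x)² + (k·y)² = k²(x² + y²). Each prime p ≡ 1 (mod 4) is itself a sum of two squares; find a² by testing p − a² for a perfect square:
  37: 37 − 1² = 36 = 6² ⇒ 37 = 1² + 6².
  109: 109 − 1² = 108, 109 − 2² = 105, 109 − 3² = 100 = 10² ⇒ 109 = 3² + 10².
  Combine using the Brahmagupta–Fibonacci identity (a² + b²)(c² + d²) = (ac − bd)² + (ad + bc)² = (ac + bd)² + (ad − bc)²:
  37 · 109 = 4033: from (1² + 6²)(3² + 10²), take (1·3 − 6·10, 1·10 + 6·3) = (3 − 60, 10 + 18) = (-57, 28); dropping signs (only squares matter) gives (57, 28); check 57² + 28² = 3249 + 784 = 4033 ✓.
  Scale by k = 4: (4·57, 4·28) = (228, 112).
Step 4: Order so x ≤ y and verify: 112² + 228² = 12544 + 51984 = 64528 = n. ✓

n = 64528 = 112² + 228² (one valid representation with x ≤ y).


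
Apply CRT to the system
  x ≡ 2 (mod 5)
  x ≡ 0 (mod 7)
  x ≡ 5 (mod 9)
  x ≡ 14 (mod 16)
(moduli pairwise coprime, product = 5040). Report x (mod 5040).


Product of moduli M = 5 · 7 · 9 · 16 = 5040.
Merge one congruence at a time:
  Start: x ≡ 2 (mod 5).
  Combine with x ≡ 0 (mod 7); new modulus lcm = 35.
    Write x = 2 + 5·t and substitute into x ≡ 0 (mod 7): 5·t ≡ 0 − 2 = -2 (mod 7).
    Reduce coefficients mod 7: 5·t ≡ 5 (mod 7).
    The inverse of 5 mod 7 is 3 (since 5·3 = 15 = 2·7 + 1), so t ≡ 3·5 = 15 ≡ 1 (mod 7).
    Then x = 2 + 5·1 = 7, valid modulo lcm(5, 7) = 35: x ≡ 7 (mod 35).
  Combine with x ≡ 5 (mod 9); new modulus lcm = 315.
    Write x = 7 + 35·t and substitute into x ≡ 5 (mod 9): 35·t ≡ 5 − 7 = -2 (mod 9).
    Reduce coefficients mod 9: 8·t ≡ 7 (mod 9).
    The inverse of 8 mod 9 is 8 (since 8·8 = 64 = 7·9 + 1), so t ≡ 8·7 = 56 ≡ 2 (mod 9).
    Then x = 7 + 35·2 = 77, valid modulo lcm(35, 9) = 315: x ≡ 77 (mod 315).
  Combine with x ≡ 14 (mod 16); new modulus lcm = 5040.
    Write x = 77 + 315·t and substitute into x ≡ 14 (mod 16): 315·t ≡ 14 − 77 = -63 (mod 16).
    Reduce coefficients mod 16: 11·t ≡ 1 (mod 16).
    The inverse of 11 mod 16 is 3 (since 11·3 = 33 = 2·16 + 1), so t ≡ 3·1 = 3 ≡ 3 (mod 16).
    Then x = 77 + 315·3 = 1022, valid modulo lcm(315, 16) = 5040: x ≡ 1022 (mod 5040).
Verify against each original: 1022 mod 5 = 2, 1022 mod 7 = 0, 1022 mod 9 = 5, 1022 mod 16 = 14.

x ≡ 1022 (mod 5040).


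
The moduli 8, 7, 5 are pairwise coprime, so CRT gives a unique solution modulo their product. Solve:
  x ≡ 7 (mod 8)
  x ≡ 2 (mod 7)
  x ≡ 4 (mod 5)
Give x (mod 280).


Moduli 8, 7, 5 are pairwise coprime; by CRT there is a unique solution modulo M = 8 · 7 · 5 = 280.
Solve pairwise, accumulating the modulus:
  Start with x ≡ 7 (mod 8).
  Combine with x ≡ 2 (mod 7): since gcd(8, 7) = 1, we get a unique residue mod 56.
    Write x = 7 + 8·t and substitute into x ≡ 2 (mod 7): 8·t ≡ 2 − 7 = -5 (mod 7).
    Reduce coefficients mod 7: 1·t ≡ 2 (mod 7).
    So t ≡ 2 (mod 7).
    Then x = 7 + 8·2 = 23, valid modulo lcm(8, 7) = 56: x ≡ 23 (mod 56).
  Combine with x ≡ 4 (mod 5): since gcd(56, 5) = 1, we get a unique residue mod 280.
    Write x = 23 + 56·t and substitute into x ≡ 4 (mod 5): 56·t ≡ 4 − 23 = -19 (mod 5).
    Reduce coefficients mod 5: 1·t ≡ 1 (mod 5).
    So t ≡ 1 (mod 5).
    Then x = 23 + 56·1 = 79, valid modulo lcm(56, 5) = 280: x ≡ 79 (mod 280).
Verify: 79 mod 8 = 7 ✓, 79 mod 7 = 2 ✓, 79 mod 5 = 4 ✓.

x ≡ 79 (mod 280).


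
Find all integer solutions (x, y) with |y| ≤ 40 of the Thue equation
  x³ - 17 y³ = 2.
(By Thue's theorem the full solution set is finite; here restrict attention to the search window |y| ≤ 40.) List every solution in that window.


The equation is x³ - 17y³ = 2. For fixed y, x³ = 17·y³ + 2, so a solution requires the RHS to be a perfect cube.
Strategy: iterate y from -40 to 40, compute RHS = 17·y³ + 2, and check whether it is a (positive or negative) perfect cube.
Check small values of y:
  y = 0: RHS = 2 is not a perfect cube.
  y = 1: RHS = 19 is not a perfect cube.
  y = -1: RHS = -15 is not a perfect cube.
  y = 2: RHS = 138 is not a perfect cube.
  y = -2: RHS = -134 is not a perfect cube.
  y = 3: RHS = 461 is not a perfect cube.
  y = -3: RHS = -457 is not a perfect cube.
Continuing the search up to |y| = 40 finds no solutions either.
No (x, y) in the scanned range satisfies the equation.

No integer solutions with |y| ≤ 40.


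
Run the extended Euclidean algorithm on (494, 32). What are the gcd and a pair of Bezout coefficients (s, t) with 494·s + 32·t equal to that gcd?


Euclidean algorithm on (494, 32) — divide until remainder is 0:
  494 = 15 · 32 + 14
  32 = 2 · 14 + 4
  14 = 3 · 4 + 2
  4 = 2 · 2 + 0
gcd(494, 32) = 2.
Track Bezout coefficients alongside the remainders: start with r₀ = 494 = a·1 + b·0 (s = 1, t = 0) and r₁ = 32 = a·0 + b·1 (s = 0, t = 1); each new remainder r_{k+1} = r_{k-1} − q_k·r_k inherits s_{k+1} = s_{k-1} − q_k·s_k, t_{k+1} = t_{k-1} − q_k·t_k, so r_k = a·s_k + b·t_k at every step:
  q = 15: r = 14, s = 1 − 15·0 = 1, t = 0 − 15·1 = -15  (check: 494·1 + 32·(-15) = 14)
  q = 2: r = 4, s = 0 − 2·1 = -2, t = 1 − 2·(-15) = 31  (check: 494·(-2) + 32·31 = 4)
  q = 3: r = 2, s = 1 − 3·(-2) = 7, t = -15 − 3·31 = -108  (check: 494·7 + 32·(-108) = 2)
The row with r = 2 (the gcd) gives the Bezout coefficients s = 7, t = -108.
Result: 494 · (7) + 32 · (-108) = 2.

gcd(494, 32) = 2; s = 7, t = -108 (check: 494·7 + 32·(-108) = 2).


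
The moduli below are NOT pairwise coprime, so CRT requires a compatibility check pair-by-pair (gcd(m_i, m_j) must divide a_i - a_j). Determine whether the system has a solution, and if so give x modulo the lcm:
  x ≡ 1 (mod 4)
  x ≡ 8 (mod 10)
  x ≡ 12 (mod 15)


Moduli 4, 10, 15 are not pairwise coprime, so CRT works modulo lcm(m_i) when all pairwise compatibility conditions hold.
Pairwise compatibility: gcd(m_i, m_j) must divide a_i - a_j for every pair.
Merge one congruence at a time:
  Start: x ≡ 1 (mod 4).
  Combine with x ≡ 8 (mod 10): gcd(4, 10) = 2, and 8 - 1 = 7 is NOT divisible by 2.
    ⇒ system is inconsistent (no integer solution).

No solution (the system is inconsistent).


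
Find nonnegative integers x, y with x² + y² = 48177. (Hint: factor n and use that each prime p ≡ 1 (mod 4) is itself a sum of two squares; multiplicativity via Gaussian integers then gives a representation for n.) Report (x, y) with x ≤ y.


Step 1: Factor n = 48177 = 3^2 · 53 · 101.
Step 2: Check the mod-4 condition on each prime factor: 3 ≡ 3 (mod 4), exponent 2 (must be even); 53 ≡ 1 (mod 4), exponent 1; 101 ≡ 1 (mod 4), exponent 1.
All primes ≡ 3 (mod 4) appear to even exponent (or don't appear), so by the two-squares theorem n IS expressible as a sum of two squares.
Step 3: Build a representation. Group n = k² · m with k = 3 and m = 53 · 101 = 5353 (a product of primes ≡ 1 (mod 4)); a representation of m scales to one of n via (k·x)² + (k·y)² = k²(x² + y²). Each prime p ≡ 1 (mod 4) is itself a sum of two squares; find a² by testing p − a² for a perfect square:
  53: 53 − 1² = 52, 53 − 2² = 49 = 7² ⇒ 53 = 2² + 7².
  101: 101 − 1² = 100 = 10² ⇒ 101 = 1² + 10².
  Combine using the Brahmagupta–Fibonacci identity (a² + b²)(c² + d²) = (ac − bd)² + (ad + bc)² = (ac + bd)² + (ad − bc)²:
  53 · 101 = 5353: from (2² + 7²)(1² + 10²), take (2·1 − 7·10, 2·10 + 7·1) = (2 − 70, 20 + 7) = (-68, 27); dropping signs (only squares matter) gives (68, 27); check 68² + 27² = 4624 + 729 = 5353 ✓.
  Scale by k = 3: (3·68, 3·27) = (204, 81).
Step 4: Order so x ≤ y and verify: 81² + 204² = 6561 + 41616 = 48177 = n. ✓

n = 48177 = 81² + 204² (one valid representation with x ≤ y).


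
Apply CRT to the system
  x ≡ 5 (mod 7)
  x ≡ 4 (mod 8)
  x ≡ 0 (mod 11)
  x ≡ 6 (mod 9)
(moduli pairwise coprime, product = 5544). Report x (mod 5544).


Product of moduli M = 7 · 8 · 11 · 9 = 5544.
Merge one congruence at a time:
  Start: x ≡ 5 (mod 7).
  Combine with x ≡ 4 (mod 8); new modulus lcm = 56.
    Write x = 5 + 7·t and substitute into x ≡ 4 (mod 8): 7·t ≡ 4 − 5 = -1 (mod 8).
    Reduce coefficients mod 8: 7·t ≡ 7 (mod 8).
    The inverse of 7 mod 8 is 7 (since 7·7 = 49 = 6·8 + 1), so t ≡ 7·7 = 49 ≡ 1 (mod 8).
    Then x = 5 + 7·1 = 12, valid modulo lcm(7, 8) = 56: x ≡ 12 (mod 56).
  Combine with x ≡ 0 (mod 11); new modulus lcm = 616.
    Write x = 12 + 56·t and substitute into x ≡ 0 (mod 11): 56·t ≡ 0 − 12 = -12 (mod 11).
    Reduce coefficients mod 11: 1·t ≡ 10 (mod 11).
    So t ≡ 10 (mod 11).
    Then x = 12 + 56·10 = 572, valid modulo lcm(56, 11) = 616: x ≡ 572 (mod 616).
  Combine with x ≡ 6 (mod 9); new modulus lcm = 5544.
    Write x = 572 + 616·t and substitute into x ≡ 6 (mod 9): 616·t ≡ 6 − 572 = -566 (mod 9).
    Reduce coefficients mod 9: 4·t ≡ 1 (mod 9).
    The inverse of 4 mod 9 is 7 (since 4·7 = 28 = 3·9 + 1), so t ≡ 7·1 = 7 ≡ 7 (mod 9).
    Then x = 572 + 616·7 = 4884, valid modulo lcm(616, 9) = 5544: x ≡ 4884 (mod 5544).
Verify against each original: 4884 mod 7 = 5, 4884 mod 8 = 4, 4884 mod 11 = 0, 4884 mod 9 = 6.

x ≡ 4884 (mod 5544).


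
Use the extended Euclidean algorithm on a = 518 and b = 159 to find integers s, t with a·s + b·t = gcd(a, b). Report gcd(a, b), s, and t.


Euclidean algorithm on (518, 159) — divide until remainder is 0:
  518 = 3 · 159 + 41
  159 = 3 · 41 + 36
  41 = 1 · 36 + 5
  36 = 7 · 5 + 1
  5 = 5 · 1 + 0
gcd(518, 159) = 1.
Track Bezout coefficients alongside the remainders: start with r₀ = 518 = a·1 + b·0 (s = 1, t = 0) and r₁ = 159 = a·0 + b·1 (s = 0, t = 1); each new remainder r_{k+1} = r_{k-1} − q_k·r_k inherits s_{k+1} = s_{k-1} − q_k·s_k, t_{k+1} = t_{k-1} − q_k·t_k, so r_k = a·s_k + b·t_k at every step:
  q = 3: r = 41, s = 1 − 3·0 = 1, t = 0 − 3·1 = -3  (check: 518·1 + 159·(-3) = 41)
  q = 3: r = 36, s = 0 − 3·1 = -3, t = 1 − 3·(-3) = 10  (check: 518·(-3) + 159·10 = 36)
  q = 1: r = 5, s = 1 − 1·(-3) = 4, t = -3 − 1·10 = -13  (check: 518·4 + 159·(-13) = 5)
  q = 7: r = 1, s = -3 − 7·4 = -31, t = 10 − 7·(-13) = 101  (check: 518·(-31) + 159·101 = 1)
The row with r = 1 (the gcd) gives the Bezout coefficients s = -31, t = 101.
Result: 518 · (-31) + 159 · (101) = 1.

gcd(518, 159) = 1; s = -31, t = 101 (check: 518·(-31) + 159·101 = 1).


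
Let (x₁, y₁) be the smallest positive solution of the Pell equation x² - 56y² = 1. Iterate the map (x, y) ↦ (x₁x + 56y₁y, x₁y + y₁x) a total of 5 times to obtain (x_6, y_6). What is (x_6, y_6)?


Step 1: Find the fundamental solution (x₁, y₁) of x² - 56y² = 1.
  Expand √56 as a continued fraction. a₀ = ⌊√56⌋ = 7; iterate m_{k+1} = d_k·a_k − m_k, d_{k+1} = (56 − m_{k+1}²)/d_k, a_{k+1} = ⌊(a₀ + m_{k+1})/d_{k+1}⌋ (starting m₀ = 0, d₀ = 1), with convergents p_k = a_k·p_{k-1} + p_{k-2}, q_k = a_k·q_{k-1} + q_{k-2} (p₋₁ = 1, q₋₁ = 0):
  k = 0: a₀ = 7; p₀/q₀ = 7/1; p₀² − 56·q₀² = 49 − 56 = -7.
  k = 1: m = 7, d = 7, a = ⌊(7 + 7)/7⌋ = 2; p/q = (2·7 + 1)/(2·1 + 0) = 15/2; p² − 56·q² = 225 − 224 = 1.
  The first convergent with p² − 56·q² = 1 gives the fundamental solution (x₁, y₁) = (15, 2).
Step 2: Apply the recurrence (x_{n+1}, y_{n+1}) = (x₁x_n + 56y₁y_n, x₁y_n + y₁x_n) repeatedly.
  From (x_1, y_1) = (15, 2): x_2 = 15·15 + 56·2·2 = 449; y_2 = 15·2 + 2·15 = 60.
  From (x_2, y_2) = (449, 60): x_3 = 15·449 + 56·2·60 = 13455; y_3 = 15·60 + 2·449 = 1798.
  From (x_3, y_3) = (13455, 1798): x_4 = 15·13455 + 56·2·1798 = 403201; y_4 = 15·1798 + 2·13455 = 53880.
  From (x_4, y_4) = (403201, 53880): x_5 = 15·403201 + 56·2·53880 = 12082575; y_5 = 15·53880 + 2·403201 = 1614602.
  From (x_5, y_5) = (12082575, 1614602): x_6 = 15·12082575 + 56·2·1614602 = 362074049; y_6 = 15·1614602 + 2·12082575 = 48384180.
Step 3: Verify x_6² - 56·y_6² = 131097616959254401 - 131097616959254400 = 1 (should be 1). ✓

(x_1, y_1) = (15, 2); (x_6, y_6) = (362074049, 48384180).


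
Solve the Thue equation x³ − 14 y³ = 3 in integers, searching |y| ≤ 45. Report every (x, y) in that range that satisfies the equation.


The equation is x³ - 14y³ = 3. For fixed y, x³ = 14·y³ + 3, so a solution requires the RHS to be a perfect cube.
Strategy: iterate y from -45 to 45, compute RHS = 14·y³ + 3, and check whether it is a (positive or negative) perfect cube.
Check small values of y:
  y = 0: RHS = 3 is not a perfect cube.
  y = 1: RHS = 17 is not a perfect cube.
  y = -1: RHS = -11 is not a perfect cube.
  y = 2: RHS = 115 is not a perfect cube.
  y = -2: RHS = -109 is not a perfect cube.
  y = 3: RHS = 381 is not a perfect cube.
  y = -3: RHS = -375 is not a perfect cube.
Continuing the search up to |y| = 45 finds no solutions either.
No (x, y) in the scanned range satisfies the equation.

No integer solutions with |y| ≤ 45.


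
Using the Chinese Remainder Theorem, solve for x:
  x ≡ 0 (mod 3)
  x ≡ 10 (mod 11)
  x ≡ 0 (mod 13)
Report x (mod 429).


Moduli 3, 11, 13 are pairwise coprime; by CRT there is a unique solution modulo M = 3 · 11 · 13 = 429.
Solve pairwise, accumulating the modulus:
  Start with x ≡ 0 (mod 3).
  Combine with x ≡ 10 (mod 11): since gcd(3, 11) = 1, we get a unique residue mod 33.
    Write x = 0 + 3·t and substitute into x ≡ 10 (mod 11): 3·t ≡ 10 − 0 = 10 (mod 11).
    The inverse of 3 mod 11 is 4 (since 3·4 = 12 = 1·11 + 1), so t ≡ 4·10 = 40 ≡ 7 (mod 11).
    Then x = 0 + 3·7 = 21, valid modulo lcm(3, 11) = 33: x ≡ 21 (mod 33).
  Combine with x ≡ 0 (mod 13): since gcd(33, 13) = 1, we get a unique residue mod 429.
    Write x = 21 + 33·t and substitute into x ≡ 0 (mod 13): 33·t ≡ 0 − 21 = -21 (mod 13).
    Reduce coefficients mod 13: 7·t ≡ 5 (mod 13).
    The inverse of 7 mod 13 is 2 (since 7·2 = 14 = 1·13 + 1), so t ≡ 2·5 = 10 ≡ 10 (mod 13).
    Then x = 21 + 33·10 = 351, valid modulo lcm(33, 13) = 429: x ≡ 351 (mod 429).
Verify: 351 mod 3 = 0 ✓, 351 mod 11 = 10 ✓, 351 mod 13 = 0 ✓.

x ≡ 351 (mod 429).


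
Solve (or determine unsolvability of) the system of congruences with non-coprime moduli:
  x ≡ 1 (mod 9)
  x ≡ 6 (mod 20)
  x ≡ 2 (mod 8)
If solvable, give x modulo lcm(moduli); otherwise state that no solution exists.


Moduli 9, 20, 8 are not pairwise coprime, so CRT works modulo lcm(m_i) when all pairwise compatibility conditions hold.
Pairwise compatibility: gcd(m_i, m_j) must divide a_i - a_j for every pair.
Merge one congruence at a time:
  Start: x ≡ 1 (mod 9).
  Combine with x ≡ 6 (mod 20): gcd(9, 20) = 1; 6 - 1 = 5, which IS divisible by 1, so compatible.
    Write x = 1 + 9·t and substitute into x ≡ 6 (mod 20): 9·t ≡ 6 − 1 = 5 (mod 20).
    The inverse of 9 mod 20 is 9 (since 9·9 = 81 = 4·20 + 1), so t ≡ 9·5 = 45 ≡ 5 (mod 20).
    Then x = 1 + 9·5 = 46, valid modulo lcm(9, 20) = 180: x ≡ 46 (mod 180).
  Combine with x ≡ 2 (mod 8): gcd(180, 8) = 4; 2 - 46 = -44, which IS divisible by 4, so compatible.
    Write x = 46 + 180·t and substitute into x ≡ 2 (mod 8): 180·t ≡ 2 − 46 = -44 (mod 8).
    Divide the congruence (and modulus) by g = 4: 45·t ≡ -11 (mod 2).
    Reduce coefficients mod 2: 1·t ≡ 1 (mod 2).
    So t ≡ 1 (mod 2).
    Then x = 46 + 180·1 = 226, valid modulo lcm(180, 8) = 360: x ≡ 226 (mod 360).
Verify: 226 mod 9 = 1, 226 mod 20 = 6, 226 mod 8 = 2.

x ≡ 226 (mod 360).


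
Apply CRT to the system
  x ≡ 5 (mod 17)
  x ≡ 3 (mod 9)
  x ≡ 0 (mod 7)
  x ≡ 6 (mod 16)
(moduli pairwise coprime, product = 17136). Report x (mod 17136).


Product of moduli M = 17 · 9 · 7 · 16 = 17136.
Merge one congruence at a time:
  Start: x ≡ 5 (mod 17).
  Combine with x ≡ 3 (mod 9); new modulus lcm = 153.
    Write x = 5 + 17·t and substitute into x ≡ 3 (mod 9): 17·t ≡ 3 − 5 = -2 (mod 9).
    Reduce coefficients mod 9: 8·t ≡ 7 (mod 9).
    The inverse of 8 mod 9 is 8 (since 8·8 = 64 = 7·9 + 1), so t ≡ 8·7 = 56 ≡ 2 (mod 9).
    Then x = 5 + 17·2 = 39, valid modulo lcm(17, 9) = 153: x ≡ 39 (mod 153).
  Combine with x ≡ 0 (mod 7); new modulus lcm = 1071.
    Write x = 39 + 153·t and substitute into x ≡ 0 (mod 7): 153·t ≡ 0 − 39 = -39 (mod 7).
    Reduce coefficients mod 7: 6·t ≡ 3 (mod 7).
    The inverse of 6 mod 7 is 6 (since 6·6 = 36 = 5·7 + 1), so t ≡ 6·3 = 18 ≡ 4 (mod 7).
    Then x = 39 + 153·4 = 651, valid modulo lcm(153, 7) = 1071: x ≡ 651 (mod 1071).
  Combine with x ≡ 6 (mod 16); new modulus lcm = 17136.
    Write x = 651 + 1071·t and substitute into x ≡ 6 (mod 16): 1071·t ≡ 6 − 651 = -645 (mod 16).
    Reduce coefficients mod 16: 15·t ≡ 11 (mod 16).
    The inverse of 15 mod 16 is 15 (since 15·15 = 225 = 14·16 + 1), so t ≡ 15·11 = 165 ≡ 5 (mod 16).
    Then x = 651 + 1071·5 = 6006, valid modulo lcm(1071, 16) = 17136: x ≡ 6006 (mod 17136).
Verify against each original: 6006 mod 17 = 5, 6006 mod 9 = 3, 6006 mod 7 = 0, 6006 mod 16 = 6.

x ≡ 6006 (mod 17136).


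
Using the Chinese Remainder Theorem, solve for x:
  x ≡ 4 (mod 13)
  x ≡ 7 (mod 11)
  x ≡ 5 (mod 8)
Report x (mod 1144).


Moduli 13, 11, 8 are pairwise coprime; by CRT there is a unique solution modulo M = 13 · 11 · 8 = 1144.
Solve pairwise, accumulating the modulus:
  Start with x ≡ 4 (mod 13).
  Combine with x ≡ 7 (mod 11): since gcd(13, 11) = 1, we get a unique residue mod 143.
    Write x = 4 + 13·t and substitute into x ≡ 7 (mod 11): 13·t ≡ 7 − 4 = 3 (mod 11).
    Reduce coefficients mod 11: 2·t ≡ 3 (mod 11).
    The inverse of 2 mod 11 is 6 (since 2·6 = 12 = 1·11 + 1), so t ≡ 6·3 = 18 ≡ 7 (mod 11).
    Then x = 4 + 13·7 = 95, valid modulo lcm(13, 11) = 143: x ≡ 95 (mod 143).
  Combine with x ≡ 5 (mod 8): since gcd(143, 8) = 1, we get a unique residue mod 1144.
    Write x = 95 + 143·t and substitute into x ≡ 5 (mod 8): 143·t ≡ 5 − 95 = -90 (mod 8).
    Reduce coefficients mod 8: 7·t ≡ 6 (mod 8).
    The inverse of 7 mod 8 is 7 (since 7·7 = 49 = 6·8 + 1), so t ≡ 7·6 = 42 ≡ 2 (mod 8).
    Then x = 95 + 143·2 = 381, valid modulo lcm(143, 8) = 1144: x ≡ 381 (mod 1144).
Verify: 381 mod 13 = 4 ✓, 381 mod 11 = 7 ✓, 381 mod 8 = 5 ✓.

x ≡ 381 (mod 1144).


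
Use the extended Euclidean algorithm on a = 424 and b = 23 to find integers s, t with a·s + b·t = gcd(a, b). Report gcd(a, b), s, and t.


Euclidean algorithm on (424, 23) — divide until remainder is 0:
  424 = 18 · 23 + 10
  23 = 2 · 10 + 3
  10 = 3 · 3 + 1
  3 = 3 · 1 + 0
gcd(424, 23) = 1.
Track Bezout coefficients alongside the remainders: start with r₀ = 424 = a·1 + b·0 (s = 1, t = 0) and r₁ = 23 = a·0 + b·1 (s = 0, t = 1); each new remainder r_{k+1} = r_{k-1} − q_k·r_k inherits s_{k+1} = s_{k-1} − q_k·s_k, t_{k+1} = t_{k-1} − q_k·t_k, so r_k = a·s_k + b·t_k at every step:
  q = 18: r = 10, s = 1 − 18·0 = 1, t = 0 − 18·1 = -18  (check: 424·1 + 23·(-18) = 10)
  q = 2: r = 3, s = 0 − 2·1 = -2, t = 1 − 2·(-18) = 37  (check: 424·(-2) + 23·37 = 3)
  q = 3: r = 1, s = 1 − 3·(-2) = 7, t = -18 − 3·37 = -129  (check: 424·7 + 23·(-129) = 1)
The row with r = 1 (the gcd) gives the Bezout coefficients s = 7, t = -129.
Result: 424 · (7) + 23 · (-129) = 1.

gcd(424, 23) = 1; s = 7, t = -129 (check: 424·7 + 23·(-129) = 1).


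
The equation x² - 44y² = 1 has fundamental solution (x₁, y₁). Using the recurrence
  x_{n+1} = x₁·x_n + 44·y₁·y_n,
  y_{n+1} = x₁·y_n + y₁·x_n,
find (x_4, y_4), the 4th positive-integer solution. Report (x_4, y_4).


Step 1: Find the fundamental solution (x₁, y₁) of x² - 44y² = 1.
  Expand √44 as a continued fraction. a₀ = ⌊√44⌋ = 6; iterate m_{k+1} = d_k·a_k − m_k, d_{k+1} = (44 − m_{k+1}²)/d_k, a_{k+1} = ⌊(a₀ + m_{k+1})/d_{k+1}⌋ (starting m₀ = 0, d₀ = 1), with convergents p_k = a_k·p_{k-1} + p_{k-2}, q_k = a_k·q_{k-1} + q_{k-2} (p₋₁ = 1, q₋₁ = 0):
  k = 0: a₀ = 6; p₀/q₀ = 6/1; p₀² − 44·q₀² = 36 − 44 = -8.
  k = 1: m = 6, d = 8, a = ⌊(6 + 6)/8⌋ = 1; p/q = (1·6 + 1)/(1·1 + 0) = 7/1; p² − 44·q² = 49 − 44 = 5.
  k = 2: m = 2, d = 5, a = ⌊(6 + 2)/5⌋ = 1; p/q = (1·7 + 6)/(1·1 + 1) = 13/2; p² − 44·q² = 169 − 176 = -7.
  k = 3: m = 3, d = 7, a = ⌊(6 + 3)/7⌋ = 1; p/q = (1·13 + 7)/(1·2 + 1) = 20/3; p² − 44·q² = 400 − 396 = 4.
  k = 4: m = 4, d = 4, a = ⌊(6 + 4)/4⌋ = 2; p/q = (2·20 + 13)/(2·3 + 2) = 53/8; p² − 44·q² = 2809 − 2816 = -7.
  k = 5: m = 4, d = 7, a = ⌊(6 + 4)/7⌋ = 1; p/q = (1·53 + 20)/(1·8 + 3) = 73/11; p² − 44·q² = 5329 − 5324 = 5.
  k = 6: m = 3, d = 5, a = ⌊(6 + 3)/5⌋ = 1; p/q = (1·73 + 53)/(1·11 + 8) = 126/19; p² − 44·q² = 15876 − 15884 = -8.
  k = 7: m = 2, d = 8, a = ⌊(6 + 2)/8⌋ = 1; p/q = (1·126 + 73)/(1·19 + 11) = 199/30; p² − 44·q² = 39601 − 39600 = 1.
  The first convergent with p² − 44·q² = 1 gives the fundamental solution (x₁, y₁) = (199, 30).
Step 2: Apply the recurrence (x_{n+1}, y_{n+1}) = (x₁x_n + 44y₁y_n, x₁y_n + y₁x_n) repeatedly.
  From (x_1, y_1) = (199, 30): x_2 = 199·199 + 44·30·30 = 79201; y_2 = 199·30 + 30·199 = 11940.
  From (x_2, y_2) = (79201, 11940): x_3 = 199·79201 + 44·30·11940 = 31521799; y_3 = 199·11940 + 30·79201 = 4752090.
  From (x_3, y_3) = (31521799, 4752090): x_4 = 199·31521799 + 44·30·4752090 = 12545596801; y_4 = 199·4752090 + 30·31521799 = 1891319880.
Step 3: Verify x_4² - 44·y_4² = 157391999093261433601 - 157391999093261433600 = 1 (should be 1). ✓

(x_1, y_1) = (199, 30); (x_4, y_4) = (12545596801, 1891319880).


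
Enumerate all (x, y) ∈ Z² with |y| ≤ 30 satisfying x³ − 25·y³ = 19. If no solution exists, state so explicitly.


The equation is x³ - 25y³ = 19. For fixed y, x³ = 25·y³ + 19, so a solution requires the RHS to be a perfect cube.
Strategy: iterate y from -30 to 30, compute RHS = 25·y³ + 19, and check whether it is a (positive or negative) perfect cube.
Check small values of y:
  y = 0: RHS = 19 is not a perfect cube.
  y = 1: RHS = 44 is not a perfect cube.
  y = -1: RHS = -6 is not a perfect cube.
  y = 2: RHS = 219 is not a perfect cube.
  y = -2: RHS = -181 is not a perfect cube.
  y = 3: RHS = 694 is not a perfect cube.
  y = -3: RHS = -656 is not a perfect cube.
Continuing the search up to |y| = 30 finds no solutions either.
No (x, y) in the scanned range satisfies the equation.

No integer solutions with |y| ≤ 30.


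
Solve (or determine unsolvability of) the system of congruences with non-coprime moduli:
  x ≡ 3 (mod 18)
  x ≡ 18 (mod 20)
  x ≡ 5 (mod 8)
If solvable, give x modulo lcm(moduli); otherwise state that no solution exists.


Moduli 18, 20, 8 are not pairwise coprime, so CRT works modulo lcm(m_i) when all pairwise compatibility conditions hold.
Pairwise compatibility: gcd(m_i, m_j) must divide a_i - a_j for every pair.
Merge one congruence at a time:
  Start: x ≡ 3 (mod 18).
  Combine with x ≡ 18 (mod 20): gcd(18, 20) = 2, and 18 - 3 = 15 is NOT divisible by 2.
    ⇒ system is inconsistent (no integer solution).

No solution (the system is inconsistent).


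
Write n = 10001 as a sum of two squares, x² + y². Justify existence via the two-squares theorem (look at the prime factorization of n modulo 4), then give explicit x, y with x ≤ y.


Step 1: Factor n = 10001 = 73 · 137.
Step 2: Check the mod-4 condition on each prime factor: 73 ≡ 1 (mod 4), exponent 1; 137 ≡ 1 (mod 4), exponent 1.
All primes ≡ 3 (mod 4) appear to even exponent (or don't appear), so by the two-squares theorem n IS expressible as a sum of two squares.
Step 3: Build a representation. Here n = 73 · 137 is a product of primes ≡ 1 (mod 4). Each prime p ≡ 1 (mod 4) is itself a sum of two squares; find a² by testing p − a² for a perfect square:
  73: 73 − 1² = 72, 73 − 2² = 69, 73 − 3² = 64 = 8² ⇒ 73 = 3² + 8².
  137: 137 − 1² = 136, 137 − 2² = 133, 137 − 3² = 128, 137 − 4² = 121 = 11² ⇒ 137 = 4² + 11².
  Combine using the Brahmagupta–Fibonacci identity (a² + b²)(c² + d²) = (ac − bd)² + (ad + bc)² = (ac + bd)² + (ad − bc)²:
  73 · 137 = 10001: from (3² + 8²)(4² + 11²), take (3·4 − 8·11, 3·11 + 8·4) = (12 − 88, 33 + 32) = (-76, 65); dropping signs (only squares matter) gives (76, 65); check 76² + 65² = 5776 + 4225 = 10001 ✓.
Step 4: Order so x ≤ y and verify: 65² + 76² = 4225 + 5776 = 10001 = n. ✓

n = 10001 = 65² + 76² (one valid representation with x ≤ y).
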